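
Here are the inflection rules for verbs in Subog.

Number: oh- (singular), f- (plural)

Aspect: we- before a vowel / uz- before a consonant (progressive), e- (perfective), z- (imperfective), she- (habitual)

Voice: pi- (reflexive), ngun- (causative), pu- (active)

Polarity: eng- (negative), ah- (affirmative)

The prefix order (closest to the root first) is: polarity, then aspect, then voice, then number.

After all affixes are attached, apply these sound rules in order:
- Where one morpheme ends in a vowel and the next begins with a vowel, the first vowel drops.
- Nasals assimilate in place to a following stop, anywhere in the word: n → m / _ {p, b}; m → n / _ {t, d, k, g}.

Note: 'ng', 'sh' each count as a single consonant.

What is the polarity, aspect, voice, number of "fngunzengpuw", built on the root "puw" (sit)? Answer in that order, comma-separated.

Segment: f-ngun-z-eng-puw.
polarity: eng- → negative.
aspect: z- → imperfective.
voice: ngun- → causative.
number: f- → plural.

negative, imperfective, causative, plural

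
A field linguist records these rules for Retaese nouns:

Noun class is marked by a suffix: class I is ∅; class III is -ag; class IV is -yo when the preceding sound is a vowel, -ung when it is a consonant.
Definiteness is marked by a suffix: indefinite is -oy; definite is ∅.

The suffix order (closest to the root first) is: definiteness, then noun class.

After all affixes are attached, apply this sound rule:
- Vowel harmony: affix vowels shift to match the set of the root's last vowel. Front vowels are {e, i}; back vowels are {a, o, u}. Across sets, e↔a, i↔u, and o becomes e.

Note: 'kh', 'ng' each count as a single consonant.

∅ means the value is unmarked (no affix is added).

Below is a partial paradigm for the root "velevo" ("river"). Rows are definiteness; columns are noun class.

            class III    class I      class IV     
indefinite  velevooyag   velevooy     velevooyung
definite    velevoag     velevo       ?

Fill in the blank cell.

velevoyo

definiteness = definite: zero marking, form stays velevo.
Attach noun class class IV -yo (after vowel 'o') → velevoyo.
Vowel harmony: no change.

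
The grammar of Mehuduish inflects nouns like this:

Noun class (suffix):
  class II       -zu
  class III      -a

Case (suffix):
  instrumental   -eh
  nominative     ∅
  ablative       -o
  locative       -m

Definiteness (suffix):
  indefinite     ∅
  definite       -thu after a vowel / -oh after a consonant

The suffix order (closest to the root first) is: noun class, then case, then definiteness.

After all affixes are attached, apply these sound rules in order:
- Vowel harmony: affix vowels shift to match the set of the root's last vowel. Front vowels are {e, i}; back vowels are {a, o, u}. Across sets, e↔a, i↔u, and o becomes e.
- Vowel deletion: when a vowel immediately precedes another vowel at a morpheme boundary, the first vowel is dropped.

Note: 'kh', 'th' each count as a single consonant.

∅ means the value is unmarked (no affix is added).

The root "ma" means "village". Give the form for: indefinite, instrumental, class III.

mah

Attach noun class class III -a → maa.
Attach case instrumental -eh → maaeh.
definiteness = indefinite: zero marking, form stays maaeh.
Apply vowel harmony: maaeh → maaah.
Apply vowel deletion: maaah → mah.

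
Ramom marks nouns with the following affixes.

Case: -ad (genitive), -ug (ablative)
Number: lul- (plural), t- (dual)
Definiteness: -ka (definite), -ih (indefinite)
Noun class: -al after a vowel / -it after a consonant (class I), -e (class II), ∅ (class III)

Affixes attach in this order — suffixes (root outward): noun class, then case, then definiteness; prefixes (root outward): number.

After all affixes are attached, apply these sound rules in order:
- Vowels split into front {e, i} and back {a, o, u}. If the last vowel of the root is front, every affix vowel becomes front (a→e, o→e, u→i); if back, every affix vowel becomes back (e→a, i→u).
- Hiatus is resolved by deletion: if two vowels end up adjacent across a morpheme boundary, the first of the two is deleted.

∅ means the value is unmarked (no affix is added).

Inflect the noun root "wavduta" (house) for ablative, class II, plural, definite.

lulwavdutugka

Attach number plural lul- → lulwavduta.
Attach noun class class II -e → lulwavdutae.
Attach case ablative -ug → lulwavdutaeug.
Attach definiteness definite -ka → lulwavdutaeugka.
Apply vowel harmony: lulwavdutaeugka → lulwavdutaaugka.
Apply vowel deletion: lulwavdutaaugka → lulwavdutugka.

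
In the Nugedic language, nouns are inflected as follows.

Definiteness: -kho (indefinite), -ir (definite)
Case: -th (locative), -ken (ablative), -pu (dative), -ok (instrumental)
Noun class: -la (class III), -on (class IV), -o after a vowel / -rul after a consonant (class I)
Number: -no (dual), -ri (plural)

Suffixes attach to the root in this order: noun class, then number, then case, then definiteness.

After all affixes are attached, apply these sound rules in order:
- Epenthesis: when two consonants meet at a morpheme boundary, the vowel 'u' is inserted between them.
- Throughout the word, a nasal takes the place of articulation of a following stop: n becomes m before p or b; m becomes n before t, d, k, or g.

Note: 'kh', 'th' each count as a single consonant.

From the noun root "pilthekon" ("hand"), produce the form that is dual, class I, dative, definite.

Attach noun class class I -rul (after consonant 'n') → pilthekonrul.
Attach number dual -no → pilthekonrulno.
Attach case dative -pu → pilthekonrulnopu.
Attach definiteness definite -ir → pilthekonrulnopuir.
Apply epenthesis: pilthekonrulnopuir → pilthekonurulunopuir.
Nasal assimilation: no change.

pilthekonurulunopuir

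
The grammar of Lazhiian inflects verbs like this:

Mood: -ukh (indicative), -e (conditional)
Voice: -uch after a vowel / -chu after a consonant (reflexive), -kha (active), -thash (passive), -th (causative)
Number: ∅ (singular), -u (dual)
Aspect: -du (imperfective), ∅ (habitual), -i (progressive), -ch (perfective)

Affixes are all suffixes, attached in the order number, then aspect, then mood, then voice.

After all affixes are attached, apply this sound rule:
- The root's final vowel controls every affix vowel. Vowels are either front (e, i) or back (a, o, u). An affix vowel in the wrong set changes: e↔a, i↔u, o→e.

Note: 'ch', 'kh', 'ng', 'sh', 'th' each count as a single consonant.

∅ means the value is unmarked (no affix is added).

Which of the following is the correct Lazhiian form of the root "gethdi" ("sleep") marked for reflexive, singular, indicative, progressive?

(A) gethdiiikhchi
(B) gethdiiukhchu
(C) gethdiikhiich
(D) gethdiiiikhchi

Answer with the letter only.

A

number = singular: zero marking, form stays gethdi.
Attach aspect progressive -i → gethdii.
Attach mood indicative -ukh → gethdiiukh.
Attach voice reflexive -chu (after consonant 'kh') → gethdiiukhchu.
Apply vowel harmony: gethdiiukhchu → gethdiiikhchi.
So the correct form is gethdiiikhchi, option (A).
(D) gethdiiiikhchi is wrong: it uses dual instead of singular for number.
(C) gethdiikhiich is wrong: it has the affixes in the wrong order.
(B) gethdiiukhchu is wrong: it fails to apply the sound rule(s).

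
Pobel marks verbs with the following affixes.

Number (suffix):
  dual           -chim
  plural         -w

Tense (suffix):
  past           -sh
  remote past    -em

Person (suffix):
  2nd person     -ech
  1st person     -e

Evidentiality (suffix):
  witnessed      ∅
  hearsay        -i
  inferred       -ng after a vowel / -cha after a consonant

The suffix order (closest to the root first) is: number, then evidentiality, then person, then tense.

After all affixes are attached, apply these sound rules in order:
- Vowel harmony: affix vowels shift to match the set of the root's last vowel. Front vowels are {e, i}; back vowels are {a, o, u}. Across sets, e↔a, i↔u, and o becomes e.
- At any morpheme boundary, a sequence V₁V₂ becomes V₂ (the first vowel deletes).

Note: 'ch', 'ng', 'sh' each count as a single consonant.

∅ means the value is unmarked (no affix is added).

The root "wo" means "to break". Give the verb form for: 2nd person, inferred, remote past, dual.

Attach number dual -chim → wochim.
Attach evidentiality inferred -cha (after consonant 'm') → wochimcha.
Attach person 2nd person -ech → wochimchaech.
Attach tense remote past -em → wochimchaechem.
Apply vowel harmony: wochimchaechem → wochumchaacham.
Apply vowel deletion: wochumchaacham → wochumchacham.

wochumchacham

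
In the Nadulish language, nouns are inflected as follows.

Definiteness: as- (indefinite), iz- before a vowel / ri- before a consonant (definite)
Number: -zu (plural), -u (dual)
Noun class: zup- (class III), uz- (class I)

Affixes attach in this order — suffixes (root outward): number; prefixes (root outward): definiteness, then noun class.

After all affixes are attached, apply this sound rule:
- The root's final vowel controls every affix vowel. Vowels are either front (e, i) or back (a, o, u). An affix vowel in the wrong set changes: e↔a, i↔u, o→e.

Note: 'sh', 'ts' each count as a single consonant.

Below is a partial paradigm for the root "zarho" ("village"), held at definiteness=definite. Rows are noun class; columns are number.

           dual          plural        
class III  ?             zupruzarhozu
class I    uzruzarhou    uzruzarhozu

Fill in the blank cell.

zupruzarhou

Attach definiteness definite ri- (before consonant 'z') → rizarho.
Attach noun class class III zup- → zuprizarho.
Attach number dual -u → zuprizarhou.
Apply vowel harmony: zuprizarhou → zupruzarhou.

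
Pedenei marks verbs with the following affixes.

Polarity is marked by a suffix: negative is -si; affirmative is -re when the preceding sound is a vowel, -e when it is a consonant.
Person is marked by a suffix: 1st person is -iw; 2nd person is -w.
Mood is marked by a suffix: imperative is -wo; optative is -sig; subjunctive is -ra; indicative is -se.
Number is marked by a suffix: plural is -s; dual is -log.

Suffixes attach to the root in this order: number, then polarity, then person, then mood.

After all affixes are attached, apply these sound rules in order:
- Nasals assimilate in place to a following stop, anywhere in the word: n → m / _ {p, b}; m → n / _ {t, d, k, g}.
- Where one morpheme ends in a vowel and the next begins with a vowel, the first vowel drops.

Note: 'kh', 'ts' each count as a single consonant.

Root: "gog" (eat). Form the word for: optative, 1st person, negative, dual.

Attach number dual -log → goglog.
Attach polarity negative -si → goglogsi.
Attach person 1st person -iw → goglogsiiw.
Attach mood optative -sig → goglogsiiwsig.
Nasal assimilation: no change.
Apply vowel deletion: goglogsiiwsig → goglogsiwsig.

goglogsiwsig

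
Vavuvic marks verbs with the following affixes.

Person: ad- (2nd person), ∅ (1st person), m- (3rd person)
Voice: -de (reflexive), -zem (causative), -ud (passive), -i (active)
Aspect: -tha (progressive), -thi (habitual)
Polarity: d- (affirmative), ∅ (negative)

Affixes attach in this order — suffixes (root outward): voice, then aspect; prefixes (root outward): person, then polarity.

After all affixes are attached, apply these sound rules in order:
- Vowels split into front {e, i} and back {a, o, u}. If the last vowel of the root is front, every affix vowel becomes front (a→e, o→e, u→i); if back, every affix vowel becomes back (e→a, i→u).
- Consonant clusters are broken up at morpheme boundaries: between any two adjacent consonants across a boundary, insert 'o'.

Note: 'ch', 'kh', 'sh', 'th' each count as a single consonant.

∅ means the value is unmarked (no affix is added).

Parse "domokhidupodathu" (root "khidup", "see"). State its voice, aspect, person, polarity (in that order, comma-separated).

Segment: d-m-khidup-de-thi.
voice: -de → reflexive.
aspect: -thi → habitual.
person: m- → 3rd person.
polarity: d- → affirmative.

reflexive, habitual, 3rd person, affirmative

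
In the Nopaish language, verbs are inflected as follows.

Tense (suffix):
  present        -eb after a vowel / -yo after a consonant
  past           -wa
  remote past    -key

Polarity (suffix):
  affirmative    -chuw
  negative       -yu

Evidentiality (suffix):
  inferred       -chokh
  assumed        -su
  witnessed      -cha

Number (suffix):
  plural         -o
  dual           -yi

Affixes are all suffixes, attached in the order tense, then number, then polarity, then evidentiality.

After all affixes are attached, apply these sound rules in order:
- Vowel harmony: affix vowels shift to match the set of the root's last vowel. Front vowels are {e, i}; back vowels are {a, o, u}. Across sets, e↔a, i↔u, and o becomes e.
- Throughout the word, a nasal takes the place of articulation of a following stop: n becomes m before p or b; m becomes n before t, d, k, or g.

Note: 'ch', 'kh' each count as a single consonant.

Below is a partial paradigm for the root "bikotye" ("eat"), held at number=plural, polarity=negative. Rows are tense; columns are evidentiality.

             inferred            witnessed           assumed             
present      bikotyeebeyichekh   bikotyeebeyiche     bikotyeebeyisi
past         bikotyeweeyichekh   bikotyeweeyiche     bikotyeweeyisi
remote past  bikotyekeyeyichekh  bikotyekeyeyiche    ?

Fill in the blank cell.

Attach tense remote past -key → bikotyekey.
Attach number plural -o → bikotyekeyo.
Attach polarity negative -yu → bikotyekeyoyu.
Attach evidentiality assumed -su → bikotyekeyoyusu.
Apply vowel harmony: bikotyekeyoyusu → bikotyekeyeyisi.
Nasal assimilation: no change.

bikotyekeyeyisi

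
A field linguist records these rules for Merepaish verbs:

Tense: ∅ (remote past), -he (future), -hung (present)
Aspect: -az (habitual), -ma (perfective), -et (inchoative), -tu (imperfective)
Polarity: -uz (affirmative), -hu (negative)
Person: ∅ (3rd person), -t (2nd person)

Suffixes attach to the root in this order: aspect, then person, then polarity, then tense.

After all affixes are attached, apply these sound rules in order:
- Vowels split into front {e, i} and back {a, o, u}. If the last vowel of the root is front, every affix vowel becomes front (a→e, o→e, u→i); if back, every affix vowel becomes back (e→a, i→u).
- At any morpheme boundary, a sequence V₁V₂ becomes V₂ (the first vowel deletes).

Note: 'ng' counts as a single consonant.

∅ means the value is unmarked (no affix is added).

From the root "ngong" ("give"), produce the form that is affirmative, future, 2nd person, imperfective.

ngongtutuzha

Attach aspect imperfective -tu → ngongtu.
Attach person 2nd person -t → ngongtut.
Attach polarity affirmative -uz → ngongtutuz.
Attach tense future -he → ngongtutuzhe.
Apply vowel harmony: ngongtutuzhe → ngongtutuzha.
Vowel deletion: no change.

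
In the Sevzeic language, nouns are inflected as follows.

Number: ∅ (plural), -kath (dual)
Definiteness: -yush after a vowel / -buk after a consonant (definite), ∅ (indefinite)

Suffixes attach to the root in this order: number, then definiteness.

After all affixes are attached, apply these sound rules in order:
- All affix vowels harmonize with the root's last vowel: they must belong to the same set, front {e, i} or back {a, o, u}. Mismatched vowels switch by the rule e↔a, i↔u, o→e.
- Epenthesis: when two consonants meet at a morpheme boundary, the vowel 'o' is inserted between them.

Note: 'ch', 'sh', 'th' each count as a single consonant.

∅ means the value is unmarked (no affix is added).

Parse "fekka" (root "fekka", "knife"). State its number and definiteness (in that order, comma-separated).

plural, indefinite

Segment: fekka.
number: ∅ → plural.
definiteness: ∅ → indefinite.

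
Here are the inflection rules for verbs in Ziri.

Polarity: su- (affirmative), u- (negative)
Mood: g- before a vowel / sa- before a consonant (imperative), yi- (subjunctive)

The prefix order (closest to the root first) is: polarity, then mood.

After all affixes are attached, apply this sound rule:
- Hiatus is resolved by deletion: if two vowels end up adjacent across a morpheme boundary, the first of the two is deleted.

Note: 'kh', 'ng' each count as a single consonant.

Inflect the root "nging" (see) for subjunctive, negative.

Attach polarity negative u- → unging.
Attach mood subjunctive yi- → yiunging.
Apply vowel deletion: yiunging → yunging.

yunging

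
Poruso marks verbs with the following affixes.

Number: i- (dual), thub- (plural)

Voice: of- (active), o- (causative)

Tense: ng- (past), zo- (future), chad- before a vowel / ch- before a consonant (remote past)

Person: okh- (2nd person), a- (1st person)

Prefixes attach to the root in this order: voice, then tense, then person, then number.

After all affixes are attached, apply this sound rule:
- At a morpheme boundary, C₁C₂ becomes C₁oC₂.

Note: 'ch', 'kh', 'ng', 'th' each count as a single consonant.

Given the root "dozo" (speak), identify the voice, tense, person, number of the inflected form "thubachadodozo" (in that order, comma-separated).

Segment: thub-a-chad-o-dozo.
voice: o- → causative.
tense: chad/ch- → remote past.
person: a- → 1st person.
number: thub- → plural.

causative, remote past, 1st person, plural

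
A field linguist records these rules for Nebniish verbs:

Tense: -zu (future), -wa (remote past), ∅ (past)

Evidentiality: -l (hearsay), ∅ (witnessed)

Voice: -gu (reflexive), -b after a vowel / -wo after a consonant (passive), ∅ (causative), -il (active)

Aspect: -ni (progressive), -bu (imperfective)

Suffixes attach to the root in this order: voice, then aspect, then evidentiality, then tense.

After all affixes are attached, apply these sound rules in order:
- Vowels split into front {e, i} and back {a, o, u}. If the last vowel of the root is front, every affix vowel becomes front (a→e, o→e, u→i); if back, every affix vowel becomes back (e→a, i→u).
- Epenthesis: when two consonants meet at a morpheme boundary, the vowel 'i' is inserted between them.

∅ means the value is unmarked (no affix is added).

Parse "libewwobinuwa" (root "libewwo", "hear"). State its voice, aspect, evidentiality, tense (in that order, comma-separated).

Segment: libewwo-b-ni-wa.
voice: -b/wo → passive.
aspect: -ni → progressive.
evidentiality: ∅ → witnessed.
tense: -wa → remote past.

passive, progressive, witnessed, remote past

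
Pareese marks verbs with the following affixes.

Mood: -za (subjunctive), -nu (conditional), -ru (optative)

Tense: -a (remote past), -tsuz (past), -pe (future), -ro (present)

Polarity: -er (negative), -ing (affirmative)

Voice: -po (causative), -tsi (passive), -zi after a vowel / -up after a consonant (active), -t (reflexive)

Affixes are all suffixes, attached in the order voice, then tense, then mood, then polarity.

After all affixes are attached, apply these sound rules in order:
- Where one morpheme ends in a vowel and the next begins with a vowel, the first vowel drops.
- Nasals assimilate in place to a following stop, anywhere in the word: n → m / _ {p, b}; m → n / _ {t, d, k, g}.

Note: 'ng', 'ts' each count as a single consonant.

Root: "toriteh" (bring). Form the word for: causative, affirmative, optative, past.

toritehpotsuzring

Attach voice causative -po → toritehpo.
Attach tense past -tsuz → toritehpotsuz.
Attach mood optative -ru → toritehpotsuzru.
Attach polarity affirmative -ing → toritehpotsuzruing.
Apply vowel deletion: toritehpotsuzruing → toritehpotsuzring.
Nasal assimilation: no change.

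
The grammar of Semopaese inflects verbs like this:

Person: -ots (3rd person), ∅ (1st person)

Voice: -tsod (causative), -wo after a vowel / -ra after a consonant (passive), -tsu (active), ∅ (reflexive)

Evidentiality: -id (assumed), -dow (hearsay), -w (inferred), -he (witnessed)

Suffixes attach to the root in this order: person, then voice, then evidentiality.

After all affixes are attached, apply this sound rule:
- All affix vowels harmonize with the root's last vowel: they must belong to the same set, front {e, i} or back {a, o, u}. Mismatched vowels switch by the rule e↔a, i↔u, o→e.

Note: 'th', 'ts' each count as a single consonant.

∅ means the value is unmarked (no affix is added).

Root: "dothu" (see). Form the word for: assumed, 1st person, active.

dothutsuud

person = 1st person: zero marking, form stays dothu.
Attach voice active -tsu → dothutsu.
Attach evidentiality assumed -id → dothutsuid.
Apply vowel harmony: dothutsuid → dothutsuud.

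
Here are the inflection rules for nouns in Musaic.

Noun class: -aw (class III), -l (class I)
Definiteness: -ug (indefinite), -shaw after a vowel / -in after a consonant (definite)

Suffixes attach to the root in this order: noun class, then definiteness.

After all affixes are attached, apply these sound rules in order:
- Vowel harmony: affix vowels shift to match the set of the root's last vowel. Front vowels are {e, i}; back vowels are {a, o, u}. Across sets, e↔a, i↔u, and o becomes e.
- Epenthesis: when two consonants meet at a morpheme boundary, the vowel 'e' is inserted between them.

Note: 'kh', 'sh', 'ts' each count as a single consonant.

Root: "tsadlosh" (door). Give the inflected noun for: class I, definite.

tsadloshelun

Attach noun class class I -l → tsadloshl.
Attach definiteness definite -in (after consonant 'l') → tsadloshlin.
Apply vowel harmony: tsadloshlin → tsadloshlun.
Apply epenthesis: tsadloshlun → tsadloshelun.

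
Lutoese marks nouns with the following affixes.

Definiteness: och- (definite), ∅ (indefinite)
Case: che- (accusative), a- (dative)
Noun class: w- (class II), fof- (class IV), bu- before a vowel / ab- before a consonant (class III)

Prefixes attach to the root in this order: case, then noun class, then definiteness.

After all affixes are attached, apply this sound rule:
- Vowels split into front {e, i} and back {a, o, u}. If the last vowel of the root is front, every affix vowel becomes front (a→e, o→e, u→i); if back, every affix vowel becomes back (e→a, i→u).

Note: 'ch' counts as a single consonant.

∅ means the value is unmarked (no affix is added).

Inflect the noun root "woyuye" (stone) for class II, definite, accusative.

echwchewoyuye

Attach case accusative che- → chewoyuye.
Attach noun class class II w- → wchewoyuye.
Attach definiteness definite och- → ochwchewoyuye.
Apply vowel harmony: ochwchewoyuye → echwchewoyuye.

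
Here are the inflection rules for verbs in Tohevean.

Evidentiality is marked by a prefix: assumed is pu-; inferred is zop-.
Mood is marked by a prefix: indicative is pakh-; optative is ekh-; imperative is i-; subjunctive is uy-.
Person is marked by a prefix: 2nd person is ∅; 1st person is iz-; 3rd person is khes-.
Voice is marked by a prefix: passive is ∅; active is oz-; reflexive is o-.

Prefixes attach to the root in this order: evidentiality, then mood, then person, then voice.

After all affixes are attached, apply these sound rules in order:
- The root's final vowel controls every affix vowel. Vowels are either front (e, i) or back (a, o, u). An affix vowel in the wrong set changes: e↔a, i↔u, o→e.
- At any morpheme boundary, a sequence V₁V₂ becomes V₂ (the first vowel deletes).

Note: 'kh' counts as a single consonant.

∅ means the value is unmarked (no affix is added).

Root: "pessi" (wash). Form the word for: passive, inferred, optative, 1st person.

izekhzeppessi

Attach evidentiality inferred zop- → zoppessi.
Attach mood optative ekh- → ekhzoppessi.
Attach person 1st person iz- → izekhzoppessi.
voice = passive: zero marking, form stays izekhzoppessi.
Apply vowel harmony: izekhzoppessi → izekhzeppessi.
Vowel deletion: no change.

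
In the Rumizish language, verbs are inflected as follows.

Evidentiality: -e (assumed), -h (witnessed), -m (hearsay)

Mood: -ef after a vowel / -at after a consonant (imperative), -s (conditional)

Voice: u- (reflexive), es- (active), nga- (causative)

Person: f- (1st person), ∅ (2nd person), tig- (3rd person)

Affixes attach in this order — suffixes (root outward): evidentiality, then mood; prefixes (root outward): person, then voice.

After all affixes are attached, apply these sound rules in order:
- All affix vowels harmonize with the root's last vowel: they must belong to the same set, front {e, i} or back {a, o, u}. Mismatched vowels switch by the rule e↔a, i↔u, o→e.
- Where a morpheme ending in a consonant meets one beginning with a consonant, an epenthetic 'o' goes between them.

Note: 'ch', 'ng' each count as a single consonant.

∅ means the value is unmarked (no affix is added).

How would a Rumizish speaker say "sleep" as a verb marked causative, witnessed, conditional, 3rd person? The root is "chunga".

Attach evidentiality witnessed -h → chungah.
Attach person 3rd person tig- → tigchungah.
Attach voice causative nga- → ngatigchungah.
Attach mood conditional -s → ngatigchungahs.
Apply vowel harmony: ngatigchungahs → ngatugchungahs.
Apply epenthesis: ngatugchungahs → ngatugochungahos.

ngatugochungahos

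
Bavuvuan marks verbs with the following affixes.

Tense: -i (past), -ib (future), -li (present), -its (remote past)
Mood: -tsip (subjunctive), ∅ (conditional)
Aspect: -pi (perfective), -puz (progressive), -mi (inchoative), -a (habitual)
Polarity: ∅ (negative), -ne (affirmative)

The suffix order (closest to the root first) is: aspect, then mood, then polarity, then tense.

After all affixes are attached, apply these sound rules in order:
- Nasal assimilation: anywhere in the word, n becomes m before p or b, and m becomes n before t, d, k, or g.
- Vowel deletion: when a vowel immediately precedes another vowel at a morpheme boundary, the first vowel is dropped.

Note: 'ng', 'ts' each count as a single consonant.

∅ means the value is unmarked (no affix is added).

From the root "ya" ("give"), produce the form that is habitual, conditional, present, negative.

yali

Attach aspect habitual -a → yaa.
mood = conditional: zero marking, form stays yaa.
polarity = negative: zero marking, form stays yaa.
Attach tense present -li → yaali.
Nasal assimilation: no change.
Apply vowel deletion: yaali → yali.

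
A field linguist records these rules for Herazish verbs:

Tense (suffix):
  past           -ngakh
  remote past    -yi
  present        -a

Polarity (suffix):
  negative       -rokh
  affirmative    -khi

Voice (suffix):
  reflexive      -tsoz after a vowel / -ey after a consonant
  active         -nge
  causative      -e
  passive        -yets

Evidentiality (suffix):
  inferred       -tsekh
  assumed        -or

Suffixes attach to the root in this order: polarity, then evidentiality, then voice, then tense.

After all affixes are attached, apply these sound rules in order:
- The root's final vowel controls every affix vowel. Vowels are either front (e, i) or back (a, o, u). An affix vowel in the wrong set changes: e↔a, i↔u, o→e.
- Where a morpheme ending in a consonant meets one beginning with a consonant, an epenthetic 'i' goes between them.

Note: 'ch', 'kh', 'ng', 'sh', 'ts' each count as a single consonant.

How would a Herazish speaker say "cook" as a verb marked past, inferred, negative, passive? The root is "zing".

zingirekhitsekhiyetsingekh

Attach polarity negative -rokh → zingrokh.
Attach evidentiality inferred -tsekh → zingrokhtsekh.
Attach voice passive -yets → zingrokhtsekhyets.
Attach tense past -ngakh → zingrokhtsekhyetsngakh.
Apply vowel harmony: zingrokhtsekhyetsngakh → zingrekhtsekhyetsngekh.
Apply epenthesis: zingrekhtsekhyetsngekh → zingirekhitsekhiyetsingekh.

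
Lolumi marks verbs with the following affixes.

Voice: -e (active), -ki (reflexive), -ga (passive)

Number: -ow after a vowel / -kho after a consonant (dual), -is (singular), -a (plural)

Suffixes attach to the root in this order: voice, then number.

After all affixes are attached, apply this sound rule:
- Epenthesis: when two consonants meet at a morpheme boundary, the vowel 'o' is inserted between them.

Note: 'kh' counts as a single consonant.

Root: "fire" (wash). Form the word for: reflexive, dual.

Attach voice reflexive -ki → fireki.
Attach number dual -ow (after vowel 'i') → firekiow.
Epenthesis: no change.

firekiow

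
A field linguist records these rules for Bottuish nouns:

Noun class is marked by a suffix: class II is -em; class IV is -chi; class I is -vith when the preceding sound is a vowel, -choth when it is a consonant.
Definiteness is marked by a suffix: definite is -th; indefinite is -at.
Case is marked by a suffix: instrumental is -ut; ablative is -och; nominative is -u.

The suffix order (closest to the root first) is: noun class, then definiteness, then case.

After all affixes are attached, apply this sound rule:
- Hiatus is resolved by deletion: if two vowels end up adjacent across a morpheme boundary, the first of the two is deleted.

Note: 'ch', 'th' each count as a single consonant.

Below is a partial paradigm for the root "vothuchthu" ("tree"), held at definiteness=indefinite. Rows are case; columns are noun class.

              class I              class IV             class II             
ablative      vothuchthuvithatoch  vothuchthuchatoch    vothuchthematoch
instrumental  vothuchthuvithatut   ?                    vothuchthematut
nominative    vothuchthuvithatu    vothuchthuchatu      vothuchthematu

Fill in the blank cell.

vothuchthuchatut

Attach noun class class IV -chi → vothuchthuchi.
Attach definiteness indefinite -at → vothuchthuchiat.
Attach case instrumental -ut → vothuchthuchiatut.
Apply vowel deletion: vothuchthuchiatut → vothuchthuchatut.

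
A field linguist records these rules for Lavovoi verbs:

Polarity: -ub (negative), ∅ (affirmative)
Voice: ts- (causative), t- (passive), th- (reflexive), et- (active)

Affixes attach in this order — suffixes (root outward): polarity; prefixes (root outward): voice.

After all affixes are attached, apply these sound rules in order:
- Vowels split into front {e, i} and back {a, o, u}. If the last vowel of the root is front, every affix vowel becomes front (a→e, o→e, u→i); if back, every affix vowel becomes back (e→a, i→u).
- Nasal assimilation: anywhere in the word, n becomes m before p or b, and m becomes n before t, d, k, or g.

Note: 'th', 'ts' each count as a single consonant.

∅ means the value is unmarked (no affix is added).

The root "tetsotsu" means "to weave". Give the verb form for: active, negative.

attetsotsuub

Attach voice active et- → ettetsotsu.
Attach polarity negative -ub → ettetsotsuub.
Apply vowel harmony: ettetsotsuub → attetsotsuub.
Nasal assimilation: no change.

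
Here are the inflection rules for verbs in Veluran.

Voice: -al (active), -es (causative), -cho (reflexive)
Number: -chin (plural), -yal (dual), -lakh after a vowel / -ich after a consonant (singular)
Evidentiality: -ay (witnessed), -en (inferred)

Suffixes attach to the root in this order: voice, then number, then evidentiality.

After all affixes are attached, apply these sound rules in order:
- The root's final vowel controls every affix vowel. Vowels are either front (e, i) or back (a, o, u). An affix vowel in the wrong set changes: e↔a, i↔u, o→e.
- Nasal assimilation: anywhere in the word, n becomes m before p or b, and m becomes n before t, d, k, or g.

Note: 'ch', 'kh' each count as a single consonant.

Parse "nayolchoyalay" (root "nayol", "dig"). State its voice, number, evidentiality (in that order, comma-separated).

Segment: nayol-cho-yal-ay.
voice: -cho → reflexive.
number: -yal → dual.
evidentiality: -ay → witnessed.

reflexive, dual, witnessed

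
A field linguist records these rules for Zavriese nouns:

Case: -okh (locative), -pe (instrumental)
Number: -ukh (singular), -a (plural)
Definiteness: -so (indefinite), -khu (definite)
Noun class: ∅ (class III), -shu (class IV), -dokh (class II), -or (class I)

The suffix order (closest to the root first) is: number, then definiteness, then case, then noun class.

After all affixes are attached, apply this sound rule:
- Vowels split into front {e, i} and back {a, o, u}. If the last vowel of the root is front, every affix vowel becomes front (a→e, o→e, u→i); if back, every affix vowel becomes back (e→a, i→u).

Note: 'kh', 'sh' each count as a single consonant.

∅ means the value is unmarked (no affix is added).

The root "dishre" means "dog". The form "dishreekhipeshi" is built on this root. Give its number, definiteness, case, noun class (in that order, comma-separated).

Segment: dishre-a-khu-pe-shu.
number: -a → plural.
definiteness: -khu → definite.
case: -pe → instrumental.
noun class: -shu → class IV.

plural, definite, instrumental, class IV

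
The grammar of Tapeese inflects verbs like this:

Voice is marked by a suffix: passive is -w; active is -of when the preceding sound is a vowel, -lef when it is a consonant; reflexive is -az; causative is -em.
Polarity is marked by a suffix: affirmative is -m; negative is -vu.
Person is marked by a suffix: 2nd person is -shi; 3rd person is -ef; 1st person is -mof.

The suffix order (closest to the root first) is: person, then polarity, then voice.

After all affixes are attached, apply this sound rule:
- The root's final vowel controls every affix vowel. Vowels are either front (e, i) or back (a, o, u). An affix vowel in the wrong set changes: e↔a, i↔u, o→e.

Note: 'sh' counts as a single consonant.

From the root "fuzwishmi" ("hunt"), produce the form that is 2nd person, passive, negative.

fuzwishmishiviw

Attach person 2nd person -shi → fuzwishmishi.
Attach polarity negative -vu → fuzwishmishivu.
Attach voice passive -w → fuzwishmishivuw.
Apply vowel harmony: fuzwishmishivuw → fuzwishmishiviw.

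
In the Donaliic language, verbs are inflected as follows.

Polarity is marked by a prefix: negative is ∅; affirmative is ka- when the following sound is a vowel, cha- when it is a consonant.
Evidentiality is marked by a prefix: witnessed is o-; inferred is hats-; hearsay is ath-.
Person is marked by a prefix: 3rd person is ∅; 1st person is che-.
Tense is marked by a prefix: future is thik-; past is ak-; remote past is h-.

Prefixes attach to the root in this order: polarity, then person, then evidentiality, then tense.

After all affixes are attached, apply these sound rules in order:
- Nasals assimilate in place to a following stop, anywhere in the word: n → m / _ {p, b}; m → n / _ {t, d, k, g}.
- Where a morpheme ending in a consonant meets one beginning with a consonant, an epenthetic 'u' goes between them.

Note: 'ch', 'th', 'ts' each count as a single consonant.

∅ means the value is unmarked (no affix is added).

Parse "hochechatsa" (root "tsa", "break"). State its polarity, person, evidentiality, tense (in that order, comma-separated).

affirmative, 1st person, witnessed, remote past

Segment: h-o-che-cha-tsa.
polarity: ka/cha- → affirmative.
person: che- → 1st person.
evidentiality: o- → witnessed.
tense: h- → remote past.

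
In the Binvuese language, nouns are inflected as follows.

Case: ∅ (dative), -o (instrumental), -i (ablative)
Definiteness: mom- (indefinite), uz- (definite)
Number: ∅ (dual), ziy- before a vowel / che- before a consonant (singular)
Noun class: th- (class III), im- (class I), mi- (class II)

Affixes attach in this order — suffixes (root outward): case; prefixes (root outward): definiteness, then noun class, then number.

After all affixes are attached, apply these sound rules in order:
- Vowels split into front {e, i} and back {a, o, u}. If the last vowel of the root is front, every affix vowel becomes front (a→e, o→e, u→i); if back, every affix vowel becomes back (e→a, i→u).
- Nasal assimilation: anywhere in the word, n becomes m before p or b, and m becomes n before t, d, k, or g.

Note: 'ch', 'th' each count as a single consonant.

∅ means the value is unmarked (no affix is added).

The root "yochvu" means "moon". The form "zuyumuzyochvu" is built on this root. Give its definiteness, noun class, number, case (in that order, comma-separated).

Segment: ziy-im-uz-yochvu.
definiteness: uz- → definite.
noun class: im- → class I.
number: ziy/che- → singular.
case: ∅ → dative.

definite, class I, singular, dative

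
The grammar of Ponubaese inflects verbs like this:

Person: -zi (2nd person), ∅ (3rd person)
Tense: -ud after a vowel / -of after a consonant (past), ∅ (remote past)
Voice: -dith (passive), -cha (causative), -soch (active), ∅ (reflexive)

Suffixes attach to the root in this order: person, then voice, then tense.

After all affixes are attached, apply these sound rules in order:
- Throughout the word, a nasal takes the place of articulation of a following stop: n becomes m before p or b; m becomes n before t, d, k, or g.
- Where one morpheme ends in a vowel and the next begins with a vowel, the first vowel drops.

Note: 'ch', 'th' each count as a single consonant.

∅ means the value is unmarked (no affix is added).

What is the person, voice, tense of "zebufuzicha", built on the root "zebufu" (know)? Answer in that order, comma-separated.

Segment: zebufu-zi-cha.
person: -zi → 2nd person.
voice: -cha → causative.
tense: ∅ → remote past.

2nd person, causative, remote past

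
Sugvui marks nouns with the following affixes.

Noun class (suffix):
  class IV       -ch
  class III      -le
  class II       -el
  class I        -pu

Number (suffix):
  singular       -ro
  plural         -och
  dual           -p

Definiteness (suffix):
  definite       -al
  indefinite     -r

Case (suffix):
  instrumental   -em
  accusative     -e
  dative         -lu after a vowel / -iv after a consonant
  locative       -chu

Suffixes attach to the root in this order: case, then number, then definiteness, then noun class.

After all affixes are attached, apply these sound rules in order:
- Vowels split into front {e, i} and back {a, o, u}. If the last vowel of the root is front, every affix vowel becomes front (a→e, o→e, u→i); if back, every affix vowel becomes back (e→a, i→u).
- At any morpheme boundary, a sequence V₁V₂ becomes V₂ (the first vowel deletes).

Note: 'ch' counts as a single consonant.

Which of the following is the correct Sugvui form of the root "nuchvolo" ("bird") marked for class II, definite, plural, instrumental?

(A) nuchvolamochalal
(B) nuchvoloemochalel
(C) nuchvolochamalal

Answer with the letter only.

Attach case instrumental -em → nuchvoloem.
Attach number plural -och → nuchvoloemoch.
Attach definiteness definite -al → nuchvoloemochal.
Attach noun class class II -el → nuchvoloemochalel.
Apply vowel harmony: nuchvoloemochalel → nuchvoloamochalal.
Apply vowel deletion: nuchvoloamochalal → nuchvolamochalal.
So the correct form is nuchvolamochalal, option (A).
(B) nuchvoloemochalel is wrong: it fails to apply the sound rule(s).
(C) nuchvolochamalal is wrong: it has the affixes in the wrong order.

A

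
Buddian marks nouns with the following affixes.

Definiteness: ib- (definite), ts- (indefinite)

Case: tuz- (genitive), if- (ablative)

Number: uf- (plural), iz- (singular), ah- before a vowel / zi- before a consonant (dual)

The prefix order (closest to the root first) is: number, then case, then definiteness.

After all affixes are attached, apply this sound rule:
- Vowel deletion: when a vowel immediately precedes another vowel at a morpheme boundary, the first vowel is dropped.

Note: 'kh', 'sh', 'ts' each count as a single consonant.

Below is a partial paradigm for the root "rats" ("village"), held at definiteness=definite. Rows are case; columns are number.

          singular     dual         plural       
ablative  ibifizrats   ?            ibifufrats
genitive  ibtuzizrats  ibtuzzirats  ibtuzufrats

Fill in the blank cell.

Attach number dual zi- (before consonant 'r') → zirats.
Attach case ablative if- → ifzirats.
Attach definiteness definite ib- → ibifzirats.
Vowel deletion: no change.

ibifzirats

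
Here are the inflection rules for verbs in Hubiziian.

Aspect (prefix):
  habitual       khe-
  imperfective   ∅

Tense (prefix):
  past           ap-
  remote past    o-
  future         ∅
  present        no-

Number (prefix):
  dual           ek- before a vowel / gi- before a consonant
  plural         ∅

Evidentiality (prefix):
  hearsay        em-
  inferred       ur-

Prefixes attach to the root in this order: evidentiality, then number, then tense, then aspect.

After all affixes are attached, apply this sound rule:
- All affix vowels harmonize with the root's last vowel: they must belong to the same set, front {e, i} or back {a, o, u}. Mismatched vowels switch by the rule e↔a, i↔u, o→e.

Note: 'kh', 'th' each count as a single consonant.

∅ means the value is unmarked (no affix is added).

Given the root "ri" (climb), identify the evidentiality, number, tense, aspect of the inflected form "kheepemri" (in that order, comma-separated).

hearsay, plural, past, habitual

Segment: khe-ap-em-ri.
evidentiality: em- → hearsay.
number: ∅ → plural.
tense: ap- → past.
aspect: khe- → habitual.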